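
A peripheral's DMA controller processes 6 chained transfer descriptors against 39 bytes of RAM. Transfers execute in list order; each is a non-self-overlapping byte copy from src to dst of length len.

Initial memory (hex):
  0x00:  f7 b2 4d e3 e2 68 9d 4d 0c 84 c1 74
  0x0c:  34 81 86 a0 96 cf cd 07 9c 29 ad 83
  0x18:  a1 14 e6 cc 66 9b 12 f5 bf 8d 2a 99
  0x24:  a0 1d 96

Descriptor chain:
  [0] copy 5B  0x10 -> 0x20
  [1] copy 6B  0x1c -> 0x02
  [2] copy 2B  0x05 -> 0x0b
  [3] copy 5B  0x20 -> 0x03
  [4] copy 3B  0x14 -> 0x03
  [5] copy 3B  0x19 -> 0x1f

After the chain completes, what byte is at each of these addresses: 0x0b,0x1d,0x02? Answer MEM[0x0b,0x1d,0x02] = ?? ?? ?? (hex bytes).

#0 dst[0x20+5] := {0x96,0xcf,0xcd,0x07,0x9c}
#1 dst[0x02+6] := {0x66,0x9b,0x12,0xf5,0x96,0xcf}
#2 dst[0x0b+2] := {0xf5,0x96}
#3 dst[0x03+5] := {0x96,0xcf,0xcd,0x07,0x9c}
#4 dst[0x03+3] := {0x9c,0x29,0xad}
#5 dst[0x1f+3] := {0x14,0xe6,0xcc}
query mem[0x0b]=0xf5, mem[0x1d]=0x9b, mem[0x02]=0x66

MEM[0x0b,0x1d,0x02] = f5 9b 66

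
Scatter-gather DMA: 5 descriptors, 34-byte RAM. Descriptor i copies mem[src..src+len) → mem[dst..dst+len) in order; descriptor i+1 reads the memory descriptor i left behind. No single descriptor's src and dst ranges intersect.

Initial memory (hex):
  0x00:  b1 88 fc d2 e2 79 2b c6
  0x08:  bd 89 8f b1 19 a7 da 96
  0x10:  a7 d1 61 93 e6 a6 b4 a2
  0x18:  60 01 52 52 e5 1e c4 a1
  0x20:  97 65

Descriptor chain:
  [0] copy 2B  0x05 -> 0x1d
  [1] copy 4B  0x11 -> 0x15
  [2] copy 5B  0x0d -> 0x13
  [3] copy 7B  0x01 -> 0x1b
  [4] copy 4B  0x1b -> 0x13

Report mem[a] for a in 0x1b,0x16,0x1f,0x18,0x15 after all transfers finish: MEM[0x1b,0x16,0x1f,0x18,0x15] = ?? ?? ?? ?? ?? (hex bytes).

  after D0: wrote 2B at 0x1d = 792b
  after D1: wrote 4B at 0x15 = d16193e6
  after D2: wrote 5B at 0x13 = a7da96a7d1
  after D3: wrote 7B at 0x1b = 88fcd2e2792bc6
  after D4: wrote 4B at 0x13 = 88fcd2e2
query mem[0x1b]=0x88, mem[0x16]=0xe2, mem[0x1f]=0x79, mem[0x18]=0xe6, mem[0x15]=0xd2

MEM[0x1b,0x16,0x1f,0x18,0x15] = 88 e2 79 e6 d2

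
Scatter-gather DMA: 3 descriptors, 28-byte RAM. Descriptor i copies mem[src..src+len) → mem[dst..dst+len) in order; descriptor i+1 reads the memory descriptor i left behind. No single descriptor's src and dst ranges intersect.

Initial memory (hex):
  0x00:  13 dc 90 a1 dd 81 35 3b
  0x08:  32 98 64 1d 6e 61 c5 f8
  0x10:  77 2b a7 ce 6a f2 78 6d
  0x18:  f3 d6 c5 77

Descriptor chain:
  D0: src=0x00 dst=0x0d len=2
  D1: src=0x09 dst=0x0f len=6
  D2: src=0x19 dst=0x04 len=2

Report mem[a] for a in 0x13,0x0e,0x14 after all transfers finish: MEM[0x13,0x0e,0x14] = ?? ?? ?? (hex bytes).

MEM[0x13,0x0e,0x14] = 13 dc dc

#0 dst[0x0d+2] := {0x13,0xdc}
#1 dst[0x0f+6] := {0x98,0x64,0x1d,0x6e,0x13,0xdc}
#2 dst[0x04+2] := {0xd6,0xc5}
query mem[0x13]=0x13, mem[0x0e]=0xdc, mem[0x14]=0xdc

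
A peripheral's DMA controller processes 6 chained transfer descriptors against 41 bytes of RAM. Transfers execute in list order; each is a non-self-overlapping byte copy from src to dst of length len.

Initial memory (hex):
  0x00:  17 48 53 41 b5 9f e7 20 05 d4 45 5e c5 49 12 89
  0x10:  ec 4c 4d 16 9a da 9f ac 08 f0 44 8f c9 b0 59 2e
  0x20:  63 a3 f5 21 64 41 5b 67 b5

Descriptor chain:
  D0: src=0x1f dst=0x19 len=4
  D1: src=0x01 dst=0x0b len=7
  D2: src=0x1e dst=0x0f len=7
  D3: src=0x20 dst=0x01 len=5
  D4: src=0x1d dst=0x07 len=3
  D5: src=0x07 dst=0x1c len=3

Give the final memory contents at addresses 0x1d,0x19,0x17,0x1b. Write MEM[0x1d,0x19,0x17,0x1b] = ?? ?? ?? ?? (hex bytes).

MEM[0x1d,0x19,0x17,0x1b] = 59 2e ac a3

[0] 0x1f->0x19 len=4 : 2e 63 a3 f5
[1] 0x01->0x0b len=7 : 48 53 41 b5 9f e7 20
[2] 0x1e->0x0f len=7 : 59 2e 63 a3 f5 21 64
[3] 0x20->0x01 len=5 : 63 a3 f5 21 64
[4] 0x1d->0x07 len=3 : b0 59 2e
[5] 0x07->0x1c len=3 : b0 59 2e
query mem[0x1d]=0x59, mem[0x19]=0x2e, mem[0x17]=0xac, mem[0x1b]=0xa3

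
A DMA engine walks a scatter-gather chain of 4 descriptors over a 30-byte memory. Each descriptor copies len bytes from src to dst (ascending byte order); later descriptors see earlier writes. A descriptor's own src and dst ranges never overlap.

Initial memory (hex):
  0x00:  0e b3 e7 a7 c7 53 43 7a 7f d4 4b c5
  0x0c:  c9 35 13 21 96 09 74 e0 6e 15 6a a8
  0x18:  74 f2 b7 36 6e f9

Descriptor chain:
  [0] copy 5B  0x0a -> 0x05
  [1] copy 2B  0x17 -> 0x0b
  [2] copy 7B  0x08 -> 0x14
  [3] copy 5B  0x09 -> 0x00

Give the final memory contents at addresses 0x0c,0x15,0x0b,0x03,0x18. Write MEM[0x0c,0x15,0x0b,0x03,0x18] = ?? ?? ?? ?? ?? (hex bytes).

MEM[0x0c,0x15,0x0b,0x03,0x18] = 74 13 a8 74 74

  after D0: wrote 5B at 0x05 = 4bc5c93513
  after D1: wrote 2B at 0x0b = a874
  after D2: wrote 7B at 0x14 = 35134ba8743513
  after D3: wrote 5B at 0x00 = 134ba87435
query mem[0x0c]=0x74, mem[0x15]=0x13, mem[0x0b]=0xa8, mem[0x03]=0x74, mem[0x18]=0x74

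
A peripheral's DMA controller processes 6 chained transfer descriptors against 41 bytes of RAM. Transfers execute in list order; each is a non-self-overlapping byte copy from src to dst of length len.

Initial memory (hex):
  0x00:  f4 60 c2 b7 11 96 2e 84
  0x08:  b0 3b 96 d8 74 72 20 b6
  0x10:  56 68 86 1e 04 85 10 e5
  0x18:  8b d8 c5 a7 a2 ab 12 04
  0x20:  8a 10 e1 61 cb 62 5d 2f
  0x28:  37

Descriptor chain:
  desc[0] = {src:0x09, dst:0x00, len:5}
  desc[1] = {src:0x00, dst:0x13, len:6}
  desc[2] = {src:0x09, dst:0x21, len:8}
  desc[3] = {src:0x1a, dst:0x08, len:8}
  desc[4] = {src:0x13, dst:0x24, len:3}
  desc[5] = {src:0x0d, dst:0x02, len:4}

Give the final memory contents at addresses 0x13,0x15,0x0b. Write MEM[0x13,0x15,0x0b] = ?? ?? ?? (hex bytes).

MEM[0x13,0x15,0x0b] = 3b d8 ab

#0 dst[0x00+5] := {0x3b,0x96,0xd8,0x74,0x72}
#1 dst[0x13+6] := {0x3b,0x96,0xd8,0x74,0x72,0x96}
#2 dst[0x21+8] := {0x3b,0x96,0xd8,0x74,0x72,0x20,0xb6,0x56}
#3 dst[0x08+8] := {0xc5,0xa7,0xa2,0xab,0x12,0x04,0x8a,0x3b}
#4 dst[0x24+3] := {0x3b,0x96,0xd8}
#5 dst[0x02+4] := {0x04,0x8a,0x3b,0x56}
query mem[0x13]=0x3b, mem[0x15]=0xd8, mem[0x0b]=0xab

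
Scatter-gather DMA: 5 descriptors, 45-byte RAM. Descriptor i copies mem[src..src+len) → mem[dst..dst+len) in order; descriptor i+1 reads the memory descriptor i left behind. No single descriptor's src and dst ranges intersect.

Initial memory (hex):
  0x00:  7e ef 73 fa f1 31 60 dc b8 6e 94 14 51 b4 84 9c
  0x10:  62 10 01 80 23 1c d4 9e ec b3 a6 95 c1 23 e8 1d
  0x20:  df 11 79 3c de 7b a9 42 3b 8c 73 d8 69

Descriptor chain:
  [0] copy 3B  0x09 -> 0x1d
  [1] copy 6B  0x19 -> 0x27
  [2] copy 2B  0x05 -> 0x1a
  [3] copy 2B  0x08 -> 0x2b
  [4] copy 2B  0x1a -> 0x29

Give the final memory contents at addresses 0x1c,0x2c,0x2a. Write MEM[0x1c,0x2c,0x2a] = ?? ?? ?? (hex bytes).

D0: mem[0x1d..0x1f] <- [6e 94 14]
D1: mem[0x27..0x2c] <- [b3 a6 95 c1 6e 94]
D2: mem[0x1a..0x1b] <- [31 60]
D3: mem[0x2b..0x2c] <- [b8 6e]
D4: mem[0x29..0x2a] <- [31 60]
query mem[0x1c]=0xc1, mem[0x2c]=0x6e, mem[0x2a]=0x60

MEM[0x1c,0x2c,0x2a] = c1 6e 60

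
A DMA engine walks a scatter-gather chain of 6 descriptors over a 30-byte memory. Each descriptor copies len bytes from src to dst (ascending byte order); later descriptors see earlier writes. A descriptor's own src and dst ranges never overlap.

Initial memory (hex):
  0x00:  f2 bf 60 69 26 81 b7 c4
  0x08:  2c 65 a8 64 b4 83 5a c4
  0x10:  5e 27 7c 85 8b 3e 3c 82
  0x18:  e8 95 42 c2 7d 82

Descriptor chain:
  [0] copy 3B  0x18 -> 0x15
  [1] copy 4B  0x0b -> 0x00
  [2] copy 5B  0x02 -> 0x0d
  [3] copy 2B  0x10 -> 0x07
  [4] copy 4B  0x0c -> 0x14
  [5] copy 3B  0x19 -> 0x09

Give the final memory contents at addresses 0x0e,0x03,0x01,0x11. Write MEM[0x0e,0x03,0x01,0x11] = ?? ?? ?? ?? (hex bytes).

MEM[0x0e,0x03,0x01,0x11] = 5a 5a b4 b7

[0] 0x18->0x15 len=3 : e8 95 42
[1] 0x0b->0x00 len=4 : 64 b4 83 5a
[2] 0x02->0x0d len=5 : 83 5a 26 81 b7
[3] 0x10->0x07 len=2 : 81 b7
[4] 0x0c->0x14 len=4 : b4 83 5a 26
[5] 0x19->0x09 len=3 : 95 42 c2
query mem[0x0e]=0x5a, mem[0x03]=0x5a, mem[0x01]=0xb4, mem[0x11]=0xb7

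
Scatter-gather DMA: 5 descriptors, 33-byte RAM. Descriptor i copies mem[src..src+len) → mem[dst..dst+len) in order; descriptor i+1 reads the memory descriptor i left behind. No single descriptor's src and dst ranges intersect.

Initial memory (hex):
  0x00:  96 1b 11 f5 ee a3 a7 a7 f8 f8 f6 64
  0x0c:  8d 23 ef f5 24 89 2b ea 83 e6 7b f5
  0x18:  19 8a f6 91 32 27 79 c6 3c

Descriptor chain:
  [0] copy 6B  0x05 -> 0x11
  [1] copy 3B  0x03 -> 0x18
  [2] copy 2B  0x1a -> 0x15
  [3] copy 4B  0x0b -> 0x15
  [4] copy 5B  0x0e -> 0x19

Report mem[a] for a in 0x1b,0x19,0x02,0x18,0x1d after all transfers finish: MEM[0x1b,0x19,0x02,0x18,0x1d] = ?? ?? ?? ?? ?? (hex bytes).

D0: mem[0x11..0x16] <- [a3 a7 a7 f8 f8 f6]
D1: mem[0x18..0x1a] <- [f5 ee a3]
D2: mem[0x15..0x16] <- [a3 91]
D3: mem[0x15..0x18] <- [64 8d 23 ef]
D4: mem[0x19..0x1d] <- [ef f5 24 a3 a7]
query mem[0x1b]=0x24, mem[0x19]=0xef, mem[0x02]=0x11, mem[0x18]=0xef, mem[0x1d]=0xa7

MEM[0x1b,0x19,0x02,0x18,0x1d] = 24 ef 11 ef a7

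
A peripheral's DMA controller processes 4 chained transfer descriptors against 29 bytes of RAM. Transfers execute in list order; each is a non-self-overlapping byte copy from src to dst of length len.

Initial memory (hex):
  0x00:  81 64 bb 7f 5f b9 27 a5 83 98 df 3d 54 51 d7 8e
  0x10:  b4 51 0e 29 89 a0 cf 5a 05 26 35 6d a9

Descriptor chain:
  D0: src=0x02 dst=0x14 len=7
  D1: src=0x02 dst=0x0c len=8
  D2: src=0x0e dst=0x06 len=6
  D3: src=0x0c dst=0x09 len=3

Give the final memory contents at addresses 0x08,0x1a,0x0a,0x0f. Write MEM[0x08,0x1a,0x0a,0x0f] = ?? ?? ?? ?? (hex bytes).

[0] 0x02->0x14 len=7 : bb 7f 5f b9 27 a5 83
[1] 0x02->0x0c len=8 : bb 7f 5f b9 27 a5 83 98
[2] 0x0e->0x06 len=6 : 5f b9 27 a5 83 98
[3] 0x0c->0x09 len=3 : bb 7f 5f
query mem[0x08]=0x27, mem[0x1a]=0x83, mem[0x0a]=0x7f, mem[0x0f]=0xb9

MEM[0x08,0x1a,0x0a,0x0f] = 27 83 7f b9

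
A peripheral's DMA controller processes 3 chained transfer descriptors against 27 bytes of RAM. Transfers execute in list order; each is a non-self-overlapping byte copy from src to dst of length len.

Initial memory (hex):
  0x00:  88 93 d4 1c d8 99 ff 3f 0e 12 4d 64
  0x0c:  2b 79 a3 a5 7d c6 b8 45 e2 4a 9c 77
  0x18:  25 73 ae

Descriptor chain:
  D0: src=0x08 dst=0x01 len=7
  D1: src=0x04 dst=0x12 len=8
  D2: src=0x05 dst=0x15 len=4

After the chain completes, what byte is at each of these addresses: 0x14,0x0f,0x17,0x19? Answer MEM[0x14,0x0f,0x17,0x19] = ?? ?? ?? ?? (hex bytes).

MEM[0x14,0x0f,0x17,0x19] = 79 a5 a3 64

D0: mem[0x01..0x07] <- [0e 12 4d 64 2b 79 a3]
D1: mem[0x12..0x19] <- [64 2b 79 a3 0e 12 4d 64]
D2: mem[0x15..0x18] <- [2b 79 a3 0e]
query mem[0x14]=0x79, mem[0x0f]=0xa5, mem[0x17]=0xa3, mem[0x19]=0x64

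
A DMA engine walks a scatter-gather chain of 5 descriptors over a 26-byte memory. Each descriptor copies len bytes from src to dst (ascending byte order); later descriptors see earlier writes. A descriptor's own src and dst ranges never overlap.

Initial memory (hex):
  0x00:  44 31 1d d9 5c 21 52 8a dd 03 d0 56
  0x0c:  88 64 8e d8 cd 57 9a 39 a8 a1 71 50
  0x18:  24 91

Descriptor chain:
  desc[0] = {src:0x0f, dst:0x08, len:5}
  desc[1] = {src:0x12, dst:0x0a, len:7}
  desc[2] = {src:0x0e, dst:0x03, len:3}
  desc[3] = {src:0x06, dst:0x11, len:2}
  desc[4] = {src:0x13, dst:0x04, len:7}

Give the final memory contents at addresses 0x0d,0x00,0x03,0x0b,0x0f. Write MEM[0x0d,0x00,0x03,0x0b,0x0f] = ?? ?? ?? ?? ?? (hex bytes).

MEM[0x0d,0x00,0x03,0x0b,0x0f] = a1 44 71 39 50

  after D0: wrote 5B at 0x08 = d8cd579a39
  after D1: wrote 7B at 0x0a = 9a39a8a1715024
  after D2: wrote 3B at 0x03 = 715024
  after D3: wrote 2B at 0x11 = 528a
  after D4: wrote 7B at 0x04 = 39a8a171502491
query mem[0x0d]=0xa1, mem[0x00]=0x44, mem[0x03]=0x71, mem[0x0b]=0x39, mem[0x0f]=0x50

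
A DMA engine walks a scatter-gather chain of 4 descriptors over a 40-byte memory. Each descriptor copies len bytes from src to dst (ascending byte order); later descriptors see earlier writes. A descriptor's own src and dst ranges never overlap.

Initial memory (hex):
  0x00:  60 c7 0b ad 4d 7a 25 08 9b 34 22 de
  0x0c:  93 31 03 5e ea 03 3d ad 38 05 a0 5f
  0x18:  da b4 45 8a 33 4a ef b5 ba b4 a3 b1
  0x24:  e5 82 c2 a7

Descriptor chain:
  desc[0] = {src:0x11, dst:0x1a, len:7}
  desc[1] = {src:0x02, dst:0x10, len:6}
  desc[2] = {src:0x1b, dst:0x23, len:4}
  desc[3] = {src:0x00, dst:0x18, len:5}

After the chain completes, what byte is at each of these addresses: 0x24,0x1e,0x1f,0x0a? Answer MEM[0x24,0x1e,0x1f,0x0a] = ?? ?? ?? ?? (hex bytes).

MEM[0x24,0x1e,0x1f,0x0a] = ad 05 a0 22

#0 dst[0x1a+7] := {0x03,0x3d,0xad,0x38,0x05,0xa0,0x5f}
#1 dst[0x10+6] := {0x0b,0xad,0x4d,0x7a,0x25,0x08}
#2 dst[0x23+4] := {0x3d,0xad,0x38,0x05}
#3 dst[0x18+5] := {0x60,0xc7,0x0b,0xad,0x4d}
query mem[0x24]=0xad, mem[0x1e]=0x05, mem[0x1f]=0xa0, mem[0x0a]=0x22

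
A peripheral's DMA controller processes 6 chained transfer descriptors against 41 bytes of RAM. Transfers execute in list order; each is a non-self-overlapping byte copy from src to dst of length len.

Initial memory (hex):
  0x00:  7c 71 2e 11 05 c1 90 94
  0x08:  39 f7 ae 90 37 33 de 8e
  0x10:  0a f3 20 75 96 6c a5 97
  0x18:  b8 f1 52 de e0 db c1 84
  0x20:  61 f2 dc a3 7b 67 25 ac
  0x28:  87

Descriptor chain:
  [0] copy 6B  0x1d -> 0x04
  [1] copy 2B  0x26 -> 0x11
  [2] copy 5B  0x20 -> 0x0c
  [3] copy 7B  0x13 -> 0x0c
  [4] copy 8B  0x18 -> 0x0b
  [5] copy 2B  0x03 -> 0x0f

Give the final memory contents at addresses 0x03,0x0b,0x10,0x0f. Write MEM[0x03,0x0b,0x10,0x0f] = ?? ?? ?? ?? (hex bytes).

#0 dst[0x04+6] := {0xdb,0xc1,0x84,0x61,0xf2,0xdc}
#1 dst[0x11+2] := {0x25,0xac}
#2 dst[0x0c+5] := {0x61,0xf2,0xdc,0xa3,0x7b}
#3 dst[0x0c+7] := {0x75,0x96,0x6c,0xa5,0x97,0xb8,0xf1}
#4 dst[0x0b+8] := {0xb8,0xf1,0x52,0xde,0xe0,0xdb,0xc1,0x84}
#5 dst[0x0f+2] := {0x11,0xdb}
query mem[0x03]=0x11, mem[0x0b]=0xb8, mem[0x10]=0xdb, mem[0x0f]=0x11

MEM[0x03,0x0b,0x10,0x0f] = 11 b8 db 11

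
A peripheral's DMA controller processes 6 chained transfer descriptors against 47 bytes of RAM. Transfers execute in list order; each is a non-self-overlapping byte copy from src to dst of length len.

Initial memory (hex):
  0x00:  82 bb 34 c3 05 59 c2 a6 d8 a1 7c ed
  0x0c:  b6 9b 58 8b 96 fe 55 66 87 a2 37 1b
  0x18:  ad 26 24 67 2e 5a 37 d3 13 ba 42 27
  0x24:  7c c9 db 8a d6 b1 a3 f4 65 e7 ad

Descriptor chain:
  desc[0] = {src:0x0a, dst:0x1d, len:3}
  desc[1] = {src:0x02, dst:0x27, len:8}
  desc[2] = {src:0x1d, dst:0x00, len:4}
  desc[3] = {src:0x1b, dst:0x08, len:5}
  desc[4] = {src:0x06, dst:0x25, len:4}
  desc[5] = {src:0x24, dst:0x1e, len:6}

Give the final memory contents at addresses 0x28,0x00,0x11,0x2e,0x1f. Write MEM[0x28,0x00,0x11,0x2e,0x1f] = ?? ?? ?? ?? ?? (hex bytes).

MEM[0x28,0x00,0x11,0x2e,0x1f] = 2e 7c fe a1 c2

#0 dst[0x1d+3] := {0x7c,0xed,0xb6}
#1 dst[0x27+8] := {0x34,0xc3,0x05,0x59,0xc2,0xa6,0xd8,0xa1}
#2 dst[0x00+4] := {0x7c,0xed,0xb6,0x13}
#3 dst[0x08+5] := {0x67,0x2e,0x7c,0xed,0xb6}
#4 dst[0x25+4] := {0xc2,0xa6,0x67,0x2e}
#5 dst[0x1e+6] := {0x7c,0xc2,0xa6,0x67,0x2e,0x05}
query mem[0x28]=0x2e, mem[0x00]=0x7c, mem[0x11]=0xfe, mem[0x2e]=0xa1, mem[0x1f]=0xc2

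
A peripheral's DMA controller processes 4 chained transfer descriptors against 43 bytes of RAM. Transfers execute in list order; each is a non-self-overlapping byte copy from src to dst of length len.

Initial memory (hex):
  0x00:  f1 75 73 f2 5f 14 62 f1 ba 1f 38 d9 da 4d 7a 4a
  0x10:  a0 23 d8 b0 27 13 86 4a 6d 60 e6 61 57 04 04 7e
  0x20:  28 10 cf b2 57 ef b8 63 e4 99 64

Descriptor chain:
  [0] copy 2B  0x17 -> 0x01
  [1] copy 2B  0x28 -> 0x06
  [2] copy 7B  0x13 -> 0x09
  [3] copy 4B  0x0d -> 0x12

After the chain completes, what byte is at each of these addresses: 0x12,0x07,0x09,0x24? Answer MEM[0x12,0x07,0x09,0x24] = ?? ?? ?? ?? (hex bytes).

D0: mem[0x01..0x02] <- [4a 6d]
D1: mem[0x06..0x07] <- [e4 99]
D2: mem[0x09..0x0f] <- [b0 27 13 86 4a 6d 60]
D3: mem[0x12..0x15] <- [4a 6d 60 a0]
query mem[0x12]=0x4a, mem[0x07]=0x99, mem[0x09]=0xb0, mem[0x24]=0x57

MEM[0x12,0x07,0x09,0x24] = 4a 99 b0 57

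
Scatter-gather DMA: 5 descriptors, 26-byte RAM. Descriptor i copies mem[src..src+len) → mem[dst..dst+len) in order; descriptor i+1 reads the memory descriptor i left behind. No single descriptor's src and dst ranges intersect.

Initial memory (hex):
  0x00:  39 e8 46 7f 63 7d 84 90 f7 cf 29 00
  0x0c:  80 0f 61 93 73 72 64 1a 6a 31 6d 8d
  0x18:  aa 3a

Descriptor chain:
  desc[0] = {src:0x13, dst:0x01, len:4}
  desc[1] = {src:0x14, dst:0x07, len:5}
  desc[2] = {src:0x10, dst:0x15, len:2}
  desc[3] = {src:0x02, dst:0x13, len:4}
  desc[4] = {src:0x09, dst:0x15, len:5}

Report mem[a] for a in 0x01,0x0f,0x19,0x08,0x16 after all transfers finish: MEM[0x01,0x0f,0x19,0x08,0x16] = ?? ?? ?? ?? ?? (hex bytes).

#0 dst[0x01+4] := {0x1a,0x6a,0x31,0x6d}
#1 dst[0x07+5] := {0x6a,0x31,0x6d,0x8d,0xaa}
#2 dst[0x15+2] := {0x73,0x72}
#3 dst[0x13+4] := {0x6a,0x31,0x6d,0x7d}
#4 dst[0x15+5] := {0x6d,0x8d,0xaa,0x80,0x0f}
query mem[0x01]=0x1a, mem[0x0f]=0x93, mem[0x19]=0x0f, mem[0x08]=0x31, mem[0x16]=0x8d

MEM[0x01,0x0f,0x19,0x08,0x16] = 1a 93 0f 31 8d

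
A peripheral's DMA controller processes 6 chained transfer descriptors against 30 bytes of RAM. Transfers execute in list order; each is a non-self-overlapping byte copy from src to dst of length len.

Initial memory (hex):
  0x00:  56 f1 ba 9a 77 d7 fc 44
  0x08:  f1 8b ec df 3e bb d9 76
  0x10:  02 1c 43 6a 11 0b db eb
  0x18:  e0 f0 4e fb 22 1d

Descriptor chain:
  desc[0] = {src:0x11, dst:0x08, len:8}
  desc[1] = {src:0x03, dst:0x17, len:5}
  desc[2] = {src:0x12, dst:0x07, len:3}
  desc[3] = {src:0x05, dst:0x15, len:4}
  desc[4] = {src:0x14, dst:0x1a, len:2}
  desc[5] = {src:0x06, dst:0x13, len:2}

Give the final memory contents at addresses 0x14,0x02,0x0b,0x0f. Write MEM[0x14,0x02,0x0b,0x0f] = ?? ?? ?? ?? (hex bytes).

MEM[0x14,0x02,0x0b,0x0f] = 43 ba 11 e0

D0: mem[0x08..0x0f] <- [1c 43 6a 11 0b db eb e0]
D1: mem[0x17..0x1b] <- [9a 77 d7 fc 44]
D2: mem[0x07..0x09] <- [43 6a 11]
D3: mem[0x15..0x18] <- [d7 fc 43 6a]
D4: mem[0x1a..0x1b] <- [11 d7]
D5: mem[0x13..0x14] <- [fc 43]
query mem[0x14]=0x43, mem[0x02]=0xba, mem[0x0b]=0x11, mem[0x0f]=0xe0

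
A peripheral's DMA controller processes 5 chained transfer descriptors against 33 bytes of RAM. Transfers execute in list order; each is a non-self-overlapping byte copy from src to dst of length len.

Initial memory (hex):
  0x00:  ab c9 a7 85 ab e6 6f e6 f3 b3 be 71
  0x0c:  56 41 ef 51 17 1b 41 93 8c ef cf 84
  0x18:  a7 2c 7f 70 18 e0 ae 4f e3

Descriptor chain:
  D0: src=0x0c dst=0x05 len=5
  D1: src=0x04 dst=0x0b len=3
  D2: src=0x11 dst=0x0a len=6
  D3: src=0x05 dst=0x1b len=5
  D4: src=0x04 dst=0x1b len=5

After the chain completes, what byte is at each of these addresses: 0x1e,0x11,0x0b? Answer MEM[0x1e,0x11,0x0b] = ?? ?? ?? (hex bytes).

  after D0: wrote 5B at 0x05 = 5641ef5117
  after D1: wrote 3B at 0x0b = ab5641
  after D2: wrote 6B at 0x0a = 1b41938cefcf
  after D3: wrote 5B at 0x1b = 5641ef5117
  after D4: wrote 5B at 0x1b = ab5641ef51
query mem[0x1e]=0xef, mem[0x11]=0x1b, mem[0x0b]=0x41

MEM[0x1e,0x11,0x0b] = ef 1b 41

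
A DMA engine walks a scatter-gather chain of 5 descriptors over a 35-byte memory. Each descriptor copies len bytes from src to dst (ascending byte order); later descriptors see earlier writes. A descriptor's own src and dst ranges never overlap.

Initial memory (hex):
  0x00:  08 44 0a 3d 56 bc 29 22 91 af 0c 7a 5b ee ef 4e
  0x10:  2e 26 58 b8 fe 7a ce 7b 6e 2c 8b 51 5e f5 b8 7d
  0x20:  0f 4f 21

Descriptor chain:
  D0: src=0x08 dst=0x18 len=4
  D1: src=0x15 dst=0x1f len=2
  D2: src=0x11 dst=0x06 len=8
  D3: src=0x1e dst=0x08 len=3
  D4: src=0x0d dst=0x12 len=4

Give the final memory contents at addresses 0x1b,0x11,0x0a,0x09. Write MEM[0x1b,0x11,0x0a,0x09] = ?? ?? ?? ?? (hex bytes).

MEM[0x1b,0x11,0x0a,0x09] = 7a 26 ce 7a

  after D0: wrote 4B at 0x18 = 91af0c7a
  after D1: wrote 2B at 0x1f = 7ace
  after D2: wrote 8B at 0x06 = 2658b8fe7ace7b91
  after D3: wrote 3B at 0x08 = b87ace
  after D4: wrote 4B at 0x12 = 91ef4e2e
query mem[0x1b]=0x7a, mem[0x11]=0x26, mem[0x0a]=0xce, mem[0x09]=0x7a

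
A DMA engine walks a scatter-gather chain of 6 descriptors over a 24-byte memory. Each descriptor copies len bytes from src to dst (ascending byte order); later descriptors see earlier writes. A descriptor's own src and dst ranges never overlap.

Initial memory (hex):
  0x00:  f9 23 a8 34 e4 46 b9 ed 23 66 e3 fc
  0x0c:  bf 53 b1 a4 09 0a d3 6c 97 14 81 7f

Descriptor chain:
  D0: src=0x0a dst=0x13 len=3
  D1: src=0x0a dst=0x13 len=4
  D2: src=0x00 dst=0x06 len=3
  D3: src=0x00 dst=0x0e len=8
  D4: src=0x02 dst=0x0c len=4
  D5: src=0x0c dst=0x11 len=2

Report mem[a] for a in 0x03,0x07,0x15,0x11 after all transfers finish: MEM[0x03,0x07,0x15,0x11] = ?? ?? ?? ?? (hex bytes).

MEM[0x03,0x07,0x15,0x11] = 34 23 23 a8

D0: mem[0x13..0x15] <- [e3 fc bf]
D1: mem[0x13..0x16] <- [e3 fc bf 53]
D2: mem[0x06..0x08] <- [f9 23 a8]
D3: mem[0x0e..0x15] <- [f9 23 a8 34 e4 46 f9 23]
D4: mem[0x0c..0x0f] <- [a8 34 e4 46]
D5: mem[0x11..0x12] <- [a8 34]
query mem[0x03]=0x34, mem[0x07]=0x23, mem[0x15]=0x23, mem[0x11]=0xa8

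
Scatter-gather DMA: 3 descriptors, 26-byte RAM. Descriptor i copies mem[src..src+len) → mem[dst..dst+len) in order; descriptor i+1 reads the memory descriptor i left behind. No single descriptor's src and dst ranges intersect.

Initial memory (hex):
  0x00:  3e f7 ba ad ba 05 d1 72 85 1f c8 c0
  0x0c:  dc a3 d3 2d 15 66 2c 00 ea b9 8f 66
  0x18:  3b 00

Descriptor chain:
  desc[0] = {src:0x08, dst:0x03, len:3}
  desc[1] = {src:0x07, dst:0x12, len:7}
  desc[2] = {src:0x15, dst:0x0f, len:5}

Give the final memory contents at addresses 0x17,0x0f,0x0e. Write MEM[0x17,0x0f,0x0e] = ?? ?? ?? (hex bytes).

D0: mem[0x03..0x05] <- [85 1f c8]
D1: mem[0x12..0x18] <- [72 85 1f c8 c0 dc a3]
D2: mem[0x0f..0x13] <- [c8 c0 dc a3 00]
query mem[0x17]=0xdc, mem[0x0f]=0xc8, mem[0x0e]=0xd3

MEM[0x17,0x0f,0x0e] = dc c8 d3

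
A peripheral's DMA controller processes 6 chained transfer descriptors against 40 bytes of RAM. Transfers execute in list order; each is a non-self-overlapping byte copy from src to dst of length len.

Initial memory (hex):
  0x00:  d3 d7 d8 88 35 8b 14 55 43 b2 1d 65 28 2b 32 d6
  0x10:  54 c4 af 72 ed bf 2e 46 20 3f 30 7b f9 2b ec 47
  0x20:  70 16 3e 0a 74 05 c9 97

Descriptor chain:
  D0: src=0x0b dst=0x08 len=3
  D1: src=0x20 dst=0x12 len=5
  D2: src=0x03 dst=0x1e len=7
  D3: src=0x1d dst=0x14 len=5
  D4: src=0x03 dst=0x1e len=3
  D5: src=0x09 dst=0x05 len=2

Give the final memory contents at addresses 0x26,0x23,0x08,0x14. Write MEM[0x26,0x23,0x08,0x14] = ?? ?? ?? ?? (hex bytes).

  after D0: wrote 3B at 0x08 = 65282b
  after D1: wrote 5B at 0x12 = 70163e0a74
  after D2: wrote 7B at 0x1e = 88358b14556528
  after D3: wrote 5B at 0x14 = 2b88358b14
  after D4: wrote 3B at 0x1e = 88358b
  after D5: wrote 2B at 0x05 = 282b
query mem[0x26]=0xc9, mem[0x23]=0x65, mem[0x08]=0x65, mem[0x14]=0x2b

MEM[0x26,0x23,0x08,0x14] = c9 65 65 2b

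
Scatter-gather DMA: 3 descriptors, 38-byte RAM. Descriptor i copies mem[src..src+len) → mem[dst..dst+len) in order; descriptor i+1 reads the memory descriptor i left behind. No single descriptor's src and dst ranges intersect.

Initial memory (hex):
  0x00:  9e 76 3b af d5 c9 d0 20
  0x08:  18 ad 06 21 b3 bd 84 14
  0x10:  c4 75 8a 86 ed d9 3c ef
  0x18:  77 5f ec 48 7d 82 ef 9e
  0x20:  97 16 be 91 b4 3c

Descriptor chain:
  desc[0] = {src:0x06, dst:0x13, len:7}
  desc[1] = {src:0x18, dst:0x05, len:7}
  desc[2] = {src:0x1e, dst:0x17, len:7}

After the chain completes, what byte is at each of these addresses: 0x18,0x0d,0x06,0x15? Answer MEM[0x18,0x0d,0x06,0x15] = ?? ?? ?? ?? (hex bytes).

[0] 0x06->0x13 len=7 : d0 20 18 ad 06 21 b3
[1] 0x18->0x05 len=7 : 21 b3 ec 48 7d 82 ef
[2] 0x1e->0x17 len=7 : ef 9e 97 16 be 91 b4
query mem[0x18]=0x9e, mem[0x0d]=0xbd, mem[0x06]=0xb3, mem[0x15]=0x18

MEM[0x18,0x0d,0x06,0x15] = 9e bd b3 18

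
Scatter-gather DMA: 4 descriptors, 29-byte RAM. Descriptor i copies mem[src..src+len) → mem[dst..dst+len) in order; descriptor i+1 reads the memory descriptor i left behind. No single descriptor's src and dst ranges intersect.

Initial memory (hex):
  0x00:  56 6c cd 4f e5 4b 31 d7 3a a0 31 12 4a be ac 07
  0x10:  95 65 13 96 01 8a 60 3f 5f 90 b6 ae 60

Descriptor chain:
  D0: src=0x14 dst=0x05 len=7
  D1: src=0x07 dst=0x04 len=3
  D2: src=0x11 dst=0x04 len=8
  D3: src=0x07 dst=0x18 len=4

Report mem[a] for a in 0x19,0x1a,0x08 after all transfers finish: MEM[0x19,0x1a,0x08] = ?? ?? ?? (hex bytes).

#0 dst[0x05+7] := {0x01,0x8a,0x60,0x3f,0x5f,0x90,0xb6}
#1 dst[0x04+3] := {0x60,0x3f,0x5f}
#2 dst[0x04+8] := {0x65,0x13,0x96,0x01,0x8a,0x60,0x3f,0x5f}
#3 dst[0x18+4] := {0x01,0x8a,0x60,0x3f}
query mem[0x19]=0x8a, mem[0x1a]=0x60, mem[0x08]=0x8a

MEM[0x19,0x1a,0x08] = 8a 60 8a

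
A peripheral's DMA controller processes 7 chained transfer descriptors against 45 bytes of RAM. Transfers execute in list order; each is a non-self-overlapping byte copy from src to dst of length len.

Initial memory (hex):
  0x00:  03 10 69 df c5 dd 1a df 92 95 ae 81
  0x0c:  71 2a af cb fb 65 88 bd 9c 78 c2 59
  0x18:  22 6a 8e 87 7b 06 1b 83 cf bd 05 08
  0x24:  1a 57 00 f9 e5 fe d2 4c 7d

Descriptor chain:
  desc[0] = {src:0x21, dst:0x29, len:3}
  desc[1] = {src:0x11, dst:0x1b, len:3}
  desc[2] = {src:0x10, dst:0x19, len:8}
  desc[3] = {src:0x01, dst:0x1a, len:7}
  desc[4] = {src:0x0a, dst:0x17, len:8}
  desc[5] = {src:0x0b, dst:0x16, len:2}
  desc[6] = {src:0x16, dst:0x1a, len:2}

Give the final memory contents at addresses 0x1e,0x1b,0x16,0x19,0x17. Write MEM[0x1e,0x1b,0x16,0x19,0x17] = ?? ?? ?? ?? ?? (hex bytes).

#0 dst[0x29+3] := {0xbd,0x05,0x08}
#1 dst[0x1b+3] := {0x65,0x88,0xbd}
#2 dst[0x19+8] := {0xfb,0x65,0x88,0xbd,0x9c,0x78,0xc2,0x59}
#3 dst[0x1a+7] := {0x10,0x69,0xdf,0xc5,0xdd,0x1a,0xdf}
#4 dst[0x17+8] := {0xae,0x81,0x71,0x2a,0xaf,0xcb,0xfb,0x65}
#5 dst[0x16+2] := {0x81,0x71}
#6 dst[0x1a+2] := {0x81,0x71}
query mem[0x1e]=0x65, mem[0x1b]=0x71, mem[0x16]=0x81, mem[0x19]=0x71, mem[0x17]=0x71

MEM[0x1e,0x1b,0x16,0x19,0x17] = 65 71 81 71 71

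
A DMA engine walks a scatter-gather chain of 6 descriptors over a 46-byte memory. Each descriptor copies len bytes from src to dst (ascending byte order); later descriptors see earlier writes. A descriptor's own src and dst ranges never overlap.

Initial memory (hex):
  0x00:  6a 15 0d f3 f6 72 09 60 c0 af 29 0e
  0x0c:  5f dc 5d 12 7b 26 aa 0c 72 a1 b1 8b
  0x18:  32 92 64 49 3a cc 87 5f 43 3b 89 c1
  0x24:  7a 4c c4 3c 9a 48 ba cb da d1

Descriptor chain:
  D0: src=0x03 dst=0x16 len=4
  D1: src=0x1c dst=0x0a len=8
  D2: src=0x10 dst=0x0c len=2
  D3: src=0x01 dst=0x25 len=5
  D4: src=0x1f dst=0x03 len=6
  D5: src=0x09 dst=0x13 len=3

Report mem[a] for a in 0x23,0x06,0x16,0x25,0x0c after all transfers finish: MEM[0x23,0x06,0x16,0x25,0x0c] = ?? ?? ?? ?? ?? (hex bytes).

[0] 0x03->0x16 len=4 : f3 f6 72 09
[1] 0x1c->0x0a len=8 : 3a cc 87 5f 43 3b 89 c1
[2] 0x10->0x0c len=2 : 89 c1
[3] 0x01->0x25 len=5 : 15 0d f3 f6 72
[4] 0x1f->0x03 len=6 : 5f 43 3b 89 c1 7a
[5] 0x09->0x13 len=3 : af 3a cc
query mem[0x23]=0xc1, mem[0x06]=0x89, mem[0x16]=0xf3, mem[0x25]=0x15, mem[0x0c]=0x89

MEM[0x23,0x06,0x16,0x25,0x0c] = c1 89 f3 15 89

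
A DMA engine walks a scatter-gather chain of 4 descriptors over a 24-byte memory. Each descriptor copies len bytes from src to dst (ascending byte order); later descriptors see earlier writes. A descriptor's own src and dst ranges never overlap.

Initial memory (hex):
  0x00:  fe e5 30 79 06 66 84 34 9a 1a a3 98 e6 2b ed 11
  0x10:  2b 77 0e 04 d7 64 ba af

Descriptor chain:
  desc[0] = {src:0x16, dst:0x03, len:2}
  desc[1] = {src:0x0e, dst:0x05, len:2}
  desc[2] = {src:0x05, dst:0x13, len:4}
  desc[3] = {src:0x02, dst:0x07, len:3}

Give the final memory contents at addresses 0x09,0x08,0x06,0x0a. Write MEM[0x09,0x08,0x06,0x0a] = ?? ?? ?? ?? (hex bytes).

MEM[0x09,0x08,0x06,0x0a] = af ba 11 a3

  after D0: wrote 2B at 0x03 = baaf
  after D1: wrote 2B at 0x05 = ed11
  after D2: wrote 4B at 0x13 = ed11349a
  after D3: wrote 3B at 0x07 = 30baaf
query mem[0x09]=0xaf, mem[0x08]=0xba, mem[0x06]=0x11, mem[0x0a]=0xa3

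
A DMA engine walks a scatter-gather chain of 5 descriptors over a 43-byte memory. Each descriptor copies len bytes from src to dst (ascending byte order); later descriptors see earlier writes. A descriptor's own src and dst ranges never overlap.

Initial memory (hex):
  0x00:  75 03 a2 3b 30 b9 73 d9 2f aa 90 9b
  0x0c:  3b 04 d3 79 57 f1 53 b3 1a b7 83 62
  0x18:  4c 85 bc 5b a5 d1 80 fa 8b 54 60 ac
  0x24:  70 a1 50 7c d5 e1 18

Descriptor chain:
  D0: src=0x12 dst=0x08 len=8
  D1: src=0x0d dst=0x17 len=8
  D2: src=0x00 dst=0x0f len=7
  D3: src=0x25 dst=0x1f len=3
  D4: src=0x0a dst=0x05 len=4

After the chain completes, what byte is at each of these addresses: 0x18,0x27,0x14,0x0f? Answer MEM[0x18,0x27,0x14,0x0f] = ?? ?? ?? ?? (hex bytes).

MEM[0x18,0x27,0x14,0x0f] = 4c 7c b9 75

D0: mem[0x08..0x0f] <- [53 b3 1a b7 83 62 4c 85]
D1: mem[0x17..0x1e] <- [62 4c 85 57 f1 53 b3 1a]
D2: mem[0x0f..0x15] <- [75 03 a2 3b 30 b9 73]
D3: mem[0x1f..0x21] <- [a1 50 7c]
D4: mem[0x05..0x08] <- [1a b7 83 62]
query mem[0x18]=0x4c, mem[0x27]=0x7c, mem[0x14]=0xb9, mem[0x0f]=0x75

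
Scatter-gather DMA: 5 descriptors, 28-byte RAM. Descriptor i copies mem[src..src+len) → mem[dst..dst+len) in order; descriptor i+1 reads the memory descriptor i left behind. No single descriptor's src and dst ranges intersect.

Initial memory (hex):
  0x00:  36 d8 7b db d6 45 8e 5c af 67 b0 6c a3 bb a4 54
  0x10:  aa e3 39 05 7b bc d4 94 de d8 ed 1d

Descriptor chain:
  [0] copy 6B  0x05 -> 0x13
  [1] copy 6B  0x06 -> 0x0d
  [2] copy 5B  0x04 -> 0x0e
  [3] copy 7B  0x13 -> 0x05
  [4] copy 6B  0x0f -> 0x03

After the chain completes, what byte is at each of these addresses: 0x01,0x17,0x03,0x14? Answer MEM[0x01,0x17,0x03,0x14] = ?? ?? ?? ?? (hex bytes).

MEM[0x01,0x17,0x03,0x14] = d8 67 45 8e

D0: mem[0x13..0x18] <- [45 8e 5c af 67 b0]
D1: mem[0x0d..0x12] <- [8e 5c af 67 b0 6c]
D2: mem[0x0e..0x12] <- [d6 45 8e 5c af]
D3: mem[0x05..0x0b] <- [45 8e 5c af 67 b0 d8]
D4: mem[0x03..0x08] <- [45 8e 5c af 45 8e]
query mem[0x01]=0xd8, mem[0x17]=0x67, mem[0x03]=0x45, mem[0x14]=0x8e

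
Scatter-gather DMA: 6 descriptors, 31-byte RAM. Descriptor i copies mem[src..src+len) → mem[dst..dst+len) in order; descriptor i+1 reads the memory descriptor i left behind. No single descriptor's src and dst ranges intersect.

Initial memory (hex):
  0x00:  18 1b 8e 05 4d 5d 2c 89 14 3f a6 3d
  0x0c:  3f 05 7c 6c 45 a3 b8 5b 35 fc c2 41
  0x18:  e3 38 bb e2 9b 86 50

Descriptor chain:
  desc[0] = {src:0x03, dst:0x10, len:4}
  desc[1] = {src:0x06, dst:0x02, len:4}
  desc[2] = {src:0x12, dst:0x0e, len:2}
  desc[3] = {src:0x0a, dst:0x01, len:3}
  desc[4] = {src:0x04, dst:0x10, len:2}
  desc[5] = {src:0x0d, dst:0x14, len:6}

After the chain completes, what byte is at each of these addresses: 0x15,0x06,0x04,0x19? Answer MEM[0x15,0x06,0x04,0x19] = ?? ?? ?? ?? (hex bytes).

  after D0: wrote 4B at 0x10 = 054d5d2c
  after D1: wrote 4B at 0x02 = 2c89143f
  after D2: wrote 2B at 0x0e = 5d2c
  after D3: wrote 3B at 0x01 = a63d3f
  after D4: wrote 2B at 0x10 = 143f
  after D5: wrote 6B at 0x14 = 055d2c143f5d
query mem[0x15]=0x5d, mem[0x06]=0x2c, mem[0x04]=0x14, mem[0x19]=0x5d

MEM[0x15,0x06,0x04,0x19] = 5d 2c 14 5d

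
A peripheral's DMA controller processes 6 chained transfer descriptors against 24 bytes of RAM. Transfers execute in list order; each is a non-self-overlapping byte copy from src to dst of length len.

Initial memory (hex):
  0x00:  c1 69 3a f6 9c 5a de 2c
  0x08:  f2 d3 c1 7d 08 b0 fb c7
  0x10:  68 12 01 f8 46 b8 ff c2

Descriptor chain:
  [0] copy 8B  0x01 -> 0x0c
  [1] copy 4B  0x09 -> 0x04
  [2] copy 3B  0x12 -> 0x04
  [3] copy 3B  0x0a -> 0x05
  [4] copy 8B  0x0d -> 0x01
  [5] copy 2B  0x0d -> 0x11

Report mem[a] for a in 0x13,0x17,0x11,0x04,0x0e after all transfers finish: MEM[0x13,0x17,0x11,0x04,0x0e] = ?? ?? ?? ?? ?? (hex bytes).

[0] 0x01->0x0c len=8 : 69 3a f6 9c 5a de 2c f2
[1] 0x09->0x04 len=4 : d3 c1 7d 69
[2] 0x12->0x04 len=3 : 2c f2 46
[3] 0x0a->0x05 len=3 : c1 7d 69
[4] 0x0d->0x01 len=8 : 3a f6 9c 5a de 2c f2 46
[5] 0x0d->0x11 len=2 : 3a f6
query mem[0x13]=0xf2, mem[0x17]=0xc2, mem[0x11]=0x3a, mem[0x04]=0x5a, mem[0x0e]=0xf6

MEM[0x13,0x17,0x11,0x04,0x0e] = f2 c2 3a 5a f6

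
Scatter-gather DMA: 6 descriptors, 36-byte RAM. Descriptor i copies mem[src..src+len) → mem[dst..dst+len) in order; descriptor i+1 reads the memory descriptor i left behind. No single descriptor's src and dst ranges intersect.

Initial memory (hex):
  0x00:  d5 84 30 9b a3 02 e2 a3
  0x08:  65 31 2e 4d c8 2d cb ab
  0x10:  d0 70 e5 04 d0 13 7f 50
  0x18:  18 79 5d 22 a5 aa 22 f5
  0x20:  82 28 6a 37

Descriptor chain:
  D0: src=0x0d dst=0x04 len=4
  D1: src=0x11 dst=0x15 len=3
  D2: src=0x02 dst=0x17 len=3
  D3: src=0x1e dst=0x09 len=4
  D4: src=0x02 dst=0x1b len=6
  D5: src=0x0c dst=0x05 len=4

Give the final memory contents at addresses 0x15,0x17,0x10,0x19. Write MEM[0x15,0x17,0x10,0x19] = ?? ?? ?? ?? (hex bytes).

[0] 0x0d->0x04 len=4 : 2d cb ab d0
[1] 0x11->0x15 len=3 : 70 e5 04
[2] 0x02->0x17 len=3 : 30 9b 2d
[3] 0x1e->0x09 len=4 : 22 f5 82 28
[4] 0x02->0x1b len=6 : 30 9b 2d cb ab d0
[5] 0x0c->0x05 len=4 : 28 2d cb ab
query mem[0x15]=0x70, mem[0x17]=0x30, mem[0x10]=0xd0, mem[0x19]=0x2d

MEM[0x15,0x17,0x10,0x19] = 70 30 d0 2d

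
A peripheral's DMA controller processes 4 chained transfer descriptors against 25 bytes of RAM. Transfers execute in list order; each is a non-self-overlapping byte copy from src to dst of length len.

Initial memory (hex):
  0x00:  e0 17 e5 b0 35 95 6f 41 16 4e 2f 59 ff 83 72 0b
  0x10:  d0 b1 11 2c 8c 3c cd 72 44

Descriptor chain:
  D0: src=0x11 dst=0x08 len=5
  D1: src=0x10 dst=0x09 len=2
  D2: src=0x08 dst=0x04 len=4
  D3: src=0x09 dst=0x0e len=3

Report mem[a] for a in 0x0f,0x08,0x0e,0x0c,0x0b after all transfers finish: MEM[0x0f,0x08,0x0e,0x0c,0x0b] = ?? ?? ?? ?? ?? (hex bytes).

#0 dst[0x08+5] := {0xb1,0x11,0x2c,0x8c,0x3c}
#1 dst[0x09+2] := {0xd0,0xb1}
#2 dst[0x04+4] := {0xb1,0xd0,0xb1,0x8c}
#3 dst[0x0e+3] := {0xd0,0xb1,0x8c}
query mem[0x0f]=0xb1, mem[0x08]=0xb1, mem[0x0e]=0xd0, mem[0x0c]=0x3c, mem[0x0b]=0x8c

MEM[0x0f,0x08,0x0e,0x0c,0x0b] = b1 b1 d0 3c 8c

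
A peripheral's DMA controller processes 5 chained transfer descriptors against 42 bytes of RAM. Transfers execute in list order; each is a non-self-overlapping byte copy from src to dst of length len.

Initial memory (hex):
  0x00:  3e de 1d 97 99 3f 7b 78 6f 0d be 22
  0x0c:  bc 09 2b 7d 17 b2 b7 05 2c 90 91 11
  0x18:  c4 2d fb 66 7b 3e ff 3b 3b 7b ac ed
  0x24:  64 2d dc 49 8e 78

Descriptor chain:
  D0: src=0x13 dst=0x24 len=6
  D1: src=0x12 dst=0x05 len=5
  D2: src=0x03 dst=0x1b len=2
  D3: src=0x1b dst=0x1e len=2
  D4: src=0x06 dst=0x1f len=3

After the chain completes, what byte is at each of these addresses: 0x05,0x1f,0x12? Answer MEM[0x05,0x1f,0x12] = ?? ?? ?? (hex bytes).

MEM[0x05,0x1f,0x12] = b7 05 b7

  after D0: wrote 6B at 0x24 = 052c909111c4
  after D1: wrote 5B at 0x05 = b7052c9091
  after D2: wrote 2B at 0x1b = 9799
  after D3: wrote 2B at 0x1e = 9799
  after D4: wrote 3B at 0x1f = 052c90
query mem[0x05]=0xb7, mem[0x1f]=0x05, mem[0x12]=0xb7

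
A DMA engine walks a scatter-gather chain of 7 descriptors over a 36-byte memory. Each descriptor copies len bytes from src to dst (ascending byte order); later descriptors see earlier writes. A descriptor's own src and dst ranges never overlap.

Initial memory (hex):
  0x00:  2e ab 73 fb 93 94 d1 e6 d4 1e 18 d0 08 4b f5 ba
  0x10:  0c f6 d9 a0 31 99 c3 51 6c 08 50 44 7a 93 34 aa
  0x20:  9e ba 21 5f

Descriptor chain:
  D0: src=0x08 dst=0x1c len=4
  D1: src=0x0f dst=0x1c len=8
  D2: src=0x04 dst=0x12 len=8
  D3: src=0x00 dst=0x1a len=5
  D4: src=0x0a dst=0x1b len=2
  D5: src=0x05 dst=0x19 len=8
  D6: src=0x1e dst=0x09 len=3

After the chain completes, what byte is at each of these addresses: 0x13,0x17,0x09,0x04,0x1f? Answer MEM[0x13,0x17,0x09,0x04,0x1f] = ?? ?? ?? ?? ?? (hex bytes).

#0 dst[0x1c+4] := {0xd4,0x1e,0x18,0xd0}
#1 dst[0x1c+8] := {0xba,0x0c,0xf6,0xd9,0xa0,0x31,0x99,0xc3}
#2 dst[0x12+8] := {0x93,0x94,0xd1,0xe6,0xd4,0x1e,0x18,0xd0}
#3 dst[0x1a+5] := {0x2e,0xab,0x73,0xfb,0x93}
#4 dst[0x1b+2] := {0x18,0xd0}
#5 dst[0x19+8] := {0x94,0xd1,0xe6,0xd4,0x1e,0x18,0xd0,0x08}
#6 dst[0x09+3] := {0x18,0xd0,0x08}
query mem[0x13]=0x94, mem[0x17]=0x1e, mem[0x09]=0x18, mem[0x04]=0x93, mem[0x1f]=0xd0

MEM[0x13,0x17,0x09,0x04,0x1f] = 94 1e 18 93 d0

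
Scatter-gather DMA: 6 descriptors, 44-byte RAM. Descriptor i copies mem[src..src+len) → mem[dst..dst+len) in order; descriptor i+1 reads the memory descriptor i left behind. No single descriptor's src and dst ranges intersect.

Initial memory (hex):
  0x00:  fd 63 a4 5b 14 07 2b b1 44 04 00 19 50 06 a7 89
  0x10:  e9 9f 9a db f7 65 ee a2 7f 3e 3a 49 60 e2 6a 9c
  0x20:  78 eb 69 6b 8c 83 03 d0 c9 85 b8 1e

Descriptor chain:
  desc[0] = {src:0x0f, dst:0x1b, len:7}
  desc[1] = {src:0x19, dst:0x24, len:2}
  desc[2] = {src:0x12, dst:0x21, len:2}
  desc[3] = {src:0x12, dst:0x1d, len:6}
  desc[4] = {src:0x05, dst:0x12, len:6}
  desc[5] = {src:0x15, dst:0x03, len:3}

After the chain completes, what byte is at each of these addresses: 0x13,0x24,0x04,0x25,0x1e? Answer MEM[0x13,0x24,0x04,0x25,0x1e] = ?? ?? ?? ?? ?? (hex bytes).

#0 dst[0x1b+7] := {0x89,0xe9,0x9f,0x9a,0xdb,0xf7,0x65}
#1 dst[0x24+2] := {0x3e,0x3a}
#2 dst[0x21+2] := {0x9a,0xdb}
#3 dst[0x1d+6] := {0x9a,0xdb,0xf7,0x65,0xee,0xa2}
#4 dst[0x12+6] := {0x07,0x2b,0xb1,0x44,0x04,0x00}
#5 dst[0x03+3] := {0x44,0x04,0x00}
query mem[0x13]=0x2b, mem[0x24]=0x3e, mem[0x04]=0x04, mem[0x25]=0x3a, mem[0x1e]=0xdb

MEM[0x13,0x24,0x04,0x25,0x1e] = 2b 3e 04 3a db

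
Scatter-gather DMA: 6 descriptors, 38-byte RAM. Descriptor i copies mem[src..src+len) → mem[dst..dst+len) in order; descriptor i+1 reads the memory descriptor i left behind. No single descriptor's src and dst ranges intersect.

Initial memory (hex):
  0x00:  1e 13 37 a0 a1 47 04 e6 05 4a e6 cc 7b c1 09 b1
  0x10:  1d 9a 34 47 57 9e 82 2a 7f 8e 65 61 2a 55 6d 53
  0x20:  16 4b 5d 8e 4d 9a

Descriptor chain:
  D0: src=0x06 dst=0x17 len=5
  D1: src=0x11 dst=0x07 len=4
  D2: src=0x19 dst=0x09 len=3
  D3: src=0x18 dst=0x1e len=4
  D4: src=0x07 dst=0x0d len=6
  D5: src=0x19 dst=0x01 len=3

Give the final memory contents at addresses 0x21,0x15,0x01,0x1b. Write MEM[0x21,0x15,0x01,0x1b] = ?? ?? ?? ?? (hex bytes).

  after D0: wrote 5B at 0x17 = 04e6054ae6
  after D1: wrote 4B at 0x07 = 9a344757
  after D2: wrote 3B at 0x09 = 054ae6
  after D3: wrote 4B at 0x1e = e6054ae6
  after D4: wrote 6B at 0x0d = 9a34054ae67b
  after D5: wrote 3B at 0x01 = 054ae6
query mem[0x21]=0xe6, mem[0x15]=0x9e, mem[0x01]=0x05, mem[0x1b]=0xe6

MEM[0x21,0x15,0x01,0x1b] = e6 9e 05 e6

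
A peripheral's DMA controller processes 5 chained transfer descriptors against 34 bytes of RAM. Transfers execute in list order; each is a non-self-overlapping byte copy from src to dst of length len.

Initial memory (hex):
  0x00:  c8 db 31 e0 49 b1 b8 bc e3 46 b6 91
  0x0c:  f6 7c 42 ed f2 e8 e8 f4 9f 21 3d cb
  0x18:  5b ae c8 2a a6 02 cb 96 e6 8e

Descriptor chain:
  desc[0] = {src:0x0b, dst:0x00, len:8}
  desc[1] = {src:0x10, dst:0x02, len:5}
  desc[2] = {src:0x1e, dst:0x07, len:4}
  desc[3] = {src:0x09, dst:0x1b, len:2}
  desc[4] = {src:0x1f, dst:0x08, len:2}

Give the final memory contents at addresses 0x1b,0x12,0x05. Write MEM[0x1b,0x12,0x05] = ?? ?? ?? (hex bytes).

MEM[0x1b,0x12,0x05] = e6 e8 f4

[0] 0x0b->0x00 len=8 : 91 f6 7c 42 ed f2 e8 e8
[1] 0x10->0x02 len=5 : f2 e8 e8 f4 9f
[2] 0x1e->0x07 len=4 : cb 96 e6 8e
[3] 0x09->0x1b len=2 : e6 8e
[4] 0x1f->0x08 len=2 : 96 e6
query mem[0x1b]=0xe6, mem[0x12]=0xe8, mem[0x05]=0xf4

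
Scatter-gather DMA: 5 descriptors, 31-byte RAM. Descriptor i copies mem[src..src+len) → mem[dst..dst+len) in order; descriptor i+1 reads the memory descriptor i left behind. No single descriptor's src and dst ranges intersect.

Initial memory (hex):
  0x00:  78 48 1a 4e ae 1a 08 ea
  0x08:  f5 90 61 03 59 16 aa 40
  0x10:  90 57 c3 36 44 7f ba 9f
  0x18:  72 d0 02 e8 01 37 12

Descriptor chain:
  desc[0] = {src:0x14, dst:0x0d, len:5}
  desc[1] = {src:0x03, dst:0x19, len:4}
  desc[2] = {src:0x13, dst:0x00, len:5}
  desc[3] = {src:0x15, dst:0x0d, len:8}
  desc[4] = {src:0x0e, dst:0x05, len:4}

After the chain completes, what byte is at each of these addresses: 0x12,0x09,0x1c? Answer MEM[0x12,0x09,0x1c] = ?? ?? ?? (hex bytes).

MEM[0x12,0x09,0x1c] = ae 90 08

  after D0: wrote 5B at 0x0d = 447fba9f72
  after D1: wrote 4B at 0x19 = 4eae1a08
  after D2: wrote 5B at 0x00 = 36447fba9f
  after D3: wrote 8B at 0x0d = 7fba9f724eae1a08
  after D4: wrote 4B at 0x05 = ba9f724e
query mem[0x12]=0xae, mem[0x09]=0x90, mem[0x1c]=0x08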